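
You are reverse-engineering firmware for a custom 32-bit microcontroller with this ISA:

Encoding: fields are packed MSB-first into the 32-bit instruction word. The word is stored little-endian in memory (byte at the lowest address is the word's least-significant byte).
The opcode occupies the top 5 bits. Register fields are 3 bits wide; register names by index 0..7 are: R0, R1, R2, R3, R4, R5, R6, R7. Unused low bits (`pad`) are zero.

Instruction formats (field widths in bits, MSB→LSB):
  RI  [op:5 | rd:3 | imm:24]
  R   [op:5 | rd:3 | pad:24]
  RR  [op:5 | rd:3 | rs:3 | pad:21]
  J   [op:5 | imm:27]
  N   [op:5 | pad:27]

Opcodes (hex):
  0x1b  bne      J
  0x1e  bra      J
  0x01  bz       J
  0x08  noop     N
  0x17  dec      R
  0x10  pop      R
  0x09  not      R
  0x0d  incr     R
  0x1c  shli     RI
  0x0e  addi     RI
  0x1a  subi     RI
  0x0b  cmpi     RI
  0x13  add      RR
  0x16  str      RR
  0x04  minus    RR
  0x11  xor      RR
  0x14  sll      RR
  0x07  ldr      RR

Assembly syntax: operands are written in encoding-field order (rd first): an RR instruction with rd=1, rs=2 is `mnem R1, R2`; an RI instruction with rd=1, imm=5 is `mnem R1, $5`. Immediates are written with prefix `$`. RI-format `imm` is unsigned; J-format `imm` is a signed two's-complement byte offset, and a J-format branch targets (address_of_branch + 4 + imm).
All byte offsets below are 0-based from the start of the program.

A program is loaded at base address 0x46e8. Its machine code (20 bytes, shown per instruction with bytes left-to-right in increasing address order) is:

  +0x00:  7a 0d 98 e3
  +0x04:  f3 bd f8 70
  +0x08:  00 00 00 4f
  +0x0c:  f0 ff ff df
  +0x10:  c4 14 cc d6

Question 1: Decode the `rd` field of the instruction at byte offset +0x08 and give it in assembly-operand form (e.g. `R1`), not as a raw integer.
@+08  little-endian(00 00 00 4f) = 0x4f000000
  opcode bits[31:27]=0x9: not/R
  rd: (w>>24)&0x7=0x7 → R7

R7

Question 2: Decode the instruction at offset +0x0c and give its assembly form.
@+0c  little-endian(f0 ff ff df) = 0xdffffff0
  top 5b → 0x1b → bne [J]
  imm: (w>>0)&0x7ffffff=0x7fffff0 (s27→-16) → $-16

bne $-16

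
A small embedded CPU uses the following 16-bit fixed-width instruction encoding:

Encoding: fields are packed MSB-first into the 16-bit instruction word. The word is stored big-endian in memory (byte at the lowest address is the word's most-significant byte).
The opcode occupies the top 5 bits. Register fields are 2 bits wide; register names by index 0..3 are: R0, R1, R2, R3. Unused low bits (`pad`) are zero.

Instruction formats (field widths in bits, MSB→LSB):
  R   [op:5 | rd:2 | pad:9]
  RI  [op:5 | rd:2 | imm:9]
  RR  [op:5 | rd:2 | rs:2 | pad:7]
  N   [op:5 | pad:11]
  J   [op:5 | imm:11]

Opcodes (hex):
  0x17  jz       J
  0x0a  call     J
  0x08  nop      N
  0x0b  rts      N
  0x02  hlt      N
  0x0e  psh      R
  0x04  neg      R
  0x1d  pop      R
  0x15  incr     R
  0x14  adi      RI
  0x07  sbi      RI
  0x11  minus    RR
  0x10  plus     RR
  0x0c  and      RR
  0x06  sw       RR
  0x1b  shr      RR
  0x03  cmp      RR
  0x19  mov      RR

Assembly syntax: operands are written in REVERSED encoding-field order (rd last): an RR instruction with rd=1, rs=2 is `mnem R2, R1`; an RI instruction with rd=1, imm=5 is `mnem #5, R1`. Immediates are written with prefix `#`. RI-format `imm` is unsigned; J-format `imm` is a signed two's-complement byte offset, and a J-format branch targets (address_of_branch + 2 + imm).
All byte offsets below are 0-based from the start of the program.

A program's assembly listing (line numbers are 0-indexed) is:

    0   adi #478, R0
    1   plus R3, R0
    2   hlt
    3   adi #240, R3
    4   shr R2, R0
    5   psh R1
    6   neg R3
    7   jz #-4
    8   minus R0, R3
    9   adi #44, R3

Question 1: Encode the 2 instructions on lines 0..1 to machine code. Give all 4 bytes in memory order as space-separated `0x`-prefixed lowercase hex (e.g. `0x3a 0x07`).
0. adi fields op=0x14:5|rd=0:2|imm=478:9 → word a1deh → a1 de
1. plus fields op=0x10:5|rd=0:2|rs=3:2|pad=0:7 → word 8180h → 81 80

0xa1 0xde 0x81 0x80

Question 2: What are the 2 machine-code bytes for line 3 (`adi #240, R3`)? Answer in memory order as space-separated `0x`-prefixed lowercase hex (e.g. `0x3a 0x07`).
3. adi fields op=0x14:5|rd=3:2|imm=240:9 → word a6f0h → a6 f0

0xa6 0xf0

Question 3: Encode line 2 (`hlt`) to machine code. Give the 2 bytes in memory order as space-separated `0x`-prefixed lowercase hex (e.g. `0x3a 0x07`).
2. hlt fields op=0x2:5|pad=0:11 → word 1000h → 10 00

0x10 0x00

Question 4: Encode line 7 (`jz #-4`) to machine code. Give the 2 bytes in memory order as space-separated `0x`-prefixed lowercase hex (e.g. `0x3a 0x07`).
0xbf 0xfc

7. jz fields op=0x17:5|imm=-4:11 → word bffch → bf fc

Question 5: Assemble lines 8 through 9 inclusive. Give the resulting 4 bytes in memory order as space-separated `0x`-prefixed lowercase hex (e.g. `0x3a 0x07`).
0x8e 0x00 0xa6 0x2c

line 8 (minus): pack op=0x11:5|rd=3:2|rs=0:2|pad=0:7 = 0x8e00; big→ 8e 00
line 9 (adi): pack op=0x14:5|rd=3:2|imm=44:9 = 0xa62c; big→ a6 2c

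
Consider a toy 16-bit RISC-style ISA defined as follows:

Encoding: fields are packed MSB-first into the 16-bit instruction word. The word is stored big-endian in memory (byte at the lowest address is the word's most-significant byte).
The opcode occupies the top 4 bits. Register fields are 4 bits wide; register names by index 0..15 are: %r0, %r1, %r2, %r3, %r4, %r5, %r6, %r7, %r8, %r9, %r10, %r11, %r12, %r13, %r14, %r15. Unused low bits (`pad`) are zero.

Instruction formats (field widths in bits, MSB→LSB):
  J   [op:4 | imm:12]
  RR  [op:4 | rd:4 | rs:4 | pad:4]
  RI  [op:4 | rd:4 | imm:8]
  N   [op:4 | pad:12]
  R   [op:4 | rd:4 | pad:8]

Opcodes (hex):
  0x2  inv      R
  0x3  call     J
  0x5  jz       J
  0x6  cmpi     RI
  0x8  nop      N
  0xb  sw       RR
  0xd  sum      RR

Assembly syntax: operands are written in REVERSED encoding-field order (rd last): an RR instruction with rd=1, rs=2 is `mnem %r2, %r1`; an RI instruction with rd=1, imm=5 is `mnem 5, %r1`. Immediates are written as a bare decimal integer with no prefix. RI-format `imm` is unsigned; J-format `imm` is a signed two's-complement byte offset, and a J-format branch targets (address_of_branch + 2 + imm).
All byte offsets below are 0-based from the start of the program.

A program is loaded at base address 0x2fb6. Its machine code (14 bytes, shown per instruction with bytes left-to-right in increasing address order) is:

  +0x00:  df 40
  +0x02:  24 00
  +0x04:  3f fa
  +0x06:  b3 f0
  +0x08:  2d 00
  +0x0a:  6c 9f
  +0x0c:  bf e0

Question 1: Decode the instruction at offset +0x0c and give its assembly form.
sw %r14, %r15

off 0x0c: read bf e0 as big → 0xbfe0
  op=0xbfe0>>12=0xb ⇒ sw (RR)
  rd: (w>>8)&0xf=0xf → %r15
  rs: (w>>4)&0xf=0xe → %r14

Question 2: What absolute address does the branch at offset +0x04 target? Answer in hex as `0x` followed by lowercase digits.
[04] 3f fa → 0x3ffa
  opcode bits[15:12]=0x3: call/J
  [11:0] imm=4090 (s12→-6) = -6
  target = base 0x2fb6 + off 0x04 + 2 + imm -6 = 0x2fb6

0x2fb6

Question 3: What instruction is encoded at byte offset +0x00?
sum %r4, %r15

[00] df 40 → 0xdf40
  top 4b → 0xd → sum [RR]
  rd: (w>>8)&0xf=0xf → %r15
  rs: (w>>4)&0xf=0x4 → %r4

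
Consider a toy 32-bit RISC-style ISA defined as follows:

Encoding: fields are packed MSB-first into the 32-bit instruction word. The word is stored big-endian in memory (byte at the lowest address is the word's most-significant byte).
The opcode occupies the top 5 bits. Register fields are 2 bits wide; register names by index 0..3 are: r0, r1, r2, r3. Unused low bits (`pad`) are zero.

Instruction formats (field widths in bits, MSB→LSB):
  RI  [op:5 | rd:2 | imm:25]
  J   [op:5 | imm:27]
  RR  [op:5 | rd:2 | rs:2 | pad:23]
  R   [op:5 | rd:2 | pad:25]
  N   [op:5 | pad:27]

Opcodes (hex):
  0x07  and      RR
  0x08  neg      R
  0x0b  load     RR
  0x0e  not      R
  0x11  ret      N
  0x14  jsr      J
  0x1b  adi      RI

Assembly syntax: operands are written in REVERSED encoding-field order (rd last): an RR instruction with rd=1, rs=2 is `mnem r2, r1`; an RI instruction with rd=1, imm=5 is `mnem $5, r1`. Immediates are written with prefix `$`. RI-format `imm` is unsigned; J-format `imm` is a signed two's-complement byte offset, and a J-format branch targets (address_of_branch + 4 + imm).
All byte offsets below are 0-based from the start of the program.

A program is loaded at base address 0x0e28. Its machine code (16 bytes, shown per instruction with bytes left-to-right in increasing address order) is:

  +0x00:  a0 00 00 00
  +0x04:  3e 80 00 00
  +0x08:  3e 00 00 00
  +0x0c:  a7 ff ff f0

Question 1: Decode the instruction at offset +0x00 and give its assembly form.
@+00  big-endian(a0 00 00 00) = 0xa0000000
  top 5b → 0x14 → jsr [J]
  imm@[26:0]=0x0 ⇒ $0

jsr $0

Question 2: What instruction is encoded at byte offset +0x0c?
@+0c  big-endian(a7 ff ff f0) = 0xa7fffff0
  opcode bits[31:27]=0x14: jsr/J
  imm: (w>>0)&0x7ffffff=0x7fffff0 (s27→-16) → $-16

jsr $-16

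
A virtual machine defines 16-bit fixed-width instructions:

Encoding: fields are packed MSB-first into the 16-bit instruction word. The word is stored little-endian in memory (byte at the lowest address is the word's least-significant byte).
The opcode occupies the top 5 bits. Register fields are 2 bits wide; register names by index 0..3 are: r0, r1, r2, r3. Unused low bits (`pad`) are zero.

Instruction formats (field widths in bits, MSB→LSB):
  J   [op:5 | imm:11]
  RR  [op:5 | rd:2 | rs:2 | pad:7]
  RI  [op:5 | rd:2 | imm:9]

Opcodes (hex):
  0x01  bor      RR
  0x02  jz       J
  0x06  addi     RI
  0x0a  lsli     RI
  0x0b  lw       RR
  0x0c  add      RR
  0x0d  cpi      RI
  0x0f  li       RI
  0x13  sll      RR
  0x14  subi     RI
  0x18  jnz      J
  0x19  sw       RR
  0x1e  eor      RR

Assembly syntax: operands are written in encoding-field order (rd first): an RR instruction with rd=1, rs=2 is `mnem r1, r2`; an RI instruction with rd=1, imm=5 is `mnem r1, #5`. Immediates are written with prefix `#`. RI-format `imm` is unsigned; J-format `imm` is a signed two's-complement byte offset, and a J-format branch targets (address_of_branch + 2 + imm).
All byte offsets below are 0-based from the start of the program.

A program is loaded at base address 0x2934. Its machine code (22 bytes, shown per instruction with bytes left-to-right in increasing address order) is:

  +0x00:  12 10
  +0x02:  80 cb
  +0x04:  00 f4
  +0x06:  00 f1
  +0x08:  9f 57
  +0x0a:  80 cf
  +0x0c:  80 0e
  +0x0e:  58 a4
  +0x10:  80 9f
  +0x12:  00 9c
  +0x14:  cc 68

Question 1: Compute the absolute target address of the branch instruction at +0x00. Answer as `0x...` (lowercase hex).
+0x00: 12 10 ⇒ word 0x1012 (little)
  top 5b → 0x2 → jz [J]
  imm@[10:0]=0x12 ⇒ #18
  target = base 0x2934 + off 0x00 + 2 + imm 18 = 0x2948

0x2948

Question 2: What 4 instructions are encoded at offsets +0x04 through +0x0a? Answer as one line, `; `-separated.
@+04  little-endian(00 f4) = 0xf400
  top 5b → 0x1e → eor [RR]
  rd@[10:9]=0x2 ⇒ r2
  rs@[8:7]=0x0 ⇒ r0
@+06  little-endian(00 f1) = 0xf100
  top 5b → 0x1e → eor [RR]
  rd@[10:9]=0x0 ⇒ r0
  rs@[8:7]=0x2 ⇒ r2
@+08  little-endian(9f 57) = 0x579f
  top 5b → 0xa → lsli [RI]
  rd@[10:9]=0x3 ⇒ r3
  imm@[8:0]=0x19f ⇒ #415
@+0a  little-endian(80 cf) = 0xcf80
  top 5b → 0x19 → sw [RR]
  rd@[10:9]=0x3 ⇒ r3
  rs@[8:7]=0x3 ⇒ r3

eor r2, r0; eor r0, r2; lsli r3, #415; sw r3, r3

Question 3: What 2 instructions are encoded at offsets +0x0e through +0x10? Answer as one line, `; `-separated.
subi r2, #88; sll r3, r3

+0x0e: 58 a4 ⇒ word 0xa458 (little)
  top 5b → 0x14 → subi [RI]
  [10:9] rd=2 = r2
  [8:0] imm=88 = #88
+0x10: 80 9f ⇒ word 0x9f80 (little)
  top 5b → 0x13 → sll [RR]
  [10:9] rd=3 = r3
  [8:7] rs=3 = r3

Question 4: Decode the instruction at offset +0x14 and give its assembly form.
cpi r0, #204

@+14  little-endian(cc 68) = 0x68cc
  opcode bits[15:11]=0xd: cpi/RI
  [10:9] rd=0 = r0
  [8:0] imm=204 = #204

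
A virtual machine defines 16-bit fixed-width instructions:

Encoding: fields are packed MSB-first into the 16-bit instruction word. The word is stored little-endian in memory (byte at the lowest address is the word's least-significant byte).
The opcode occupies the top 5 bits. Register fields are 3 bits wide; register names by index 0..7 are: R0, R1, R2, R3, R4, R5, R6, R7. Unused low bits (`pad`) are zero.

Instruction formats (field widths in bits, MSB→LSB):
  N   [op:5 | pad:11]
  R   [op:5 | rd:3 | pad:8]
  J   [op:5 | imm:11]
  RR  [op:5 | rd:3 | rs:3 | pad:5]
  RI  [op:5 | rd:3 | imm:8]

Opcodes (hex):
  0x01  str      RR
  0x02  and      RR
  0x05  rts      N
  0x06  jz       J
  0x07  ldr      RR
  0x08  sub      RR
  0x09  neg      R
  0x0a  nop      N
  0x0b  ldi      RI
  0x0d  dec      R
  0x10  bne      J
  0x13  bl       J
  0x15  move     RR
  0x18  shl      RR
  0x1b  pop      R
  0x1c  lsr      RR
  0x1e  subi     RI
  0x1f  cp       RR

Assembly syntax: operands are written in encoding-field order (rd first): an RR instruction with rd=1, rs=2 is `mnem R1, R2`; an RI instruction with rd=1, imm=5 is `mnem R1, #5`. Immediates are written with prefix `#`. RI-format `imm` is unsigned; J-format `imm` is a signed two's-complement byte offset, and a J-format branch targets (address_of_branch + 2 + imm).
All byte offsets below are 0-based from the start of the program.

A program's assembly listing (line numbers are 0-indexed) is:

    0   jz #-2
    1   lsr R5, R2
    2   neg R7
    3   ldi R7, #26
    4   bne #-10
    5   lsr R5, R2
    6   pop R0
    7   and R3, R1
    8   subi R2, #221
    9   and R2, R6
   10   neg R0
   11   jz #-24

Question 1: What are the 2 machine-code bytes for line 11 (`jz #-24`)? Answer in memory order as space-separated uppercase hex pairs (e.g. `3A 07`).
E8 37

11. jz fields op=0x6:5|imm=-24:11 → word 37e8h → e8 37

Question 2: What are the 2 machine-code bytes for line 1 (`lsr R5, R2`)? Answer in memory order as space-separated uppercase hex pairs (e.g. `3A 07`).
40 E5

L1: lsr op=0x1c:5|rd=5:3|rs=2:3|pad=0:5 ⇒ 0xe540 ⇒ little 40 e5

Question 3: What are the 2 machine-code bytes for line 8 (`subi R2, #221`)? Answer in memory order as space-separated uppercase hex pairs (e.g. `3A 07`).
8. subi fields op=0x1e:5|rd=2:3|imm=221:8 → word f2ddh → dd f2

DD F2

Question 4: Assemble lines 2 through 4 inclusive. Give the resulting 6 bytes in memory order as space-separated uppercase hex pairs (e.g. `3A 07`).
00 4F 1A 5F F6 87

2. neg fields op=0x9:5|rd=7:3|pad=0:8 → word 4f00h → 00 4f
3. ldi fields op=0xb:5|rd=7:3|imm=26:8 → word 5f1ah → 1a 5f
4. bne fields op=0x10:5|imm=-10:11 → word 87f6h → f6 87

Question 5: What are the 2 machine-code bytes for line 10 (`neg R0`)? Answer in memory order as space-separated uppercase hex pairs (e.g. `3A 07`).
00 48

L10: neg op=0x9:5|rd=0:3|pad=0:8 ⇒ 0x4800 ⇒ little 00 48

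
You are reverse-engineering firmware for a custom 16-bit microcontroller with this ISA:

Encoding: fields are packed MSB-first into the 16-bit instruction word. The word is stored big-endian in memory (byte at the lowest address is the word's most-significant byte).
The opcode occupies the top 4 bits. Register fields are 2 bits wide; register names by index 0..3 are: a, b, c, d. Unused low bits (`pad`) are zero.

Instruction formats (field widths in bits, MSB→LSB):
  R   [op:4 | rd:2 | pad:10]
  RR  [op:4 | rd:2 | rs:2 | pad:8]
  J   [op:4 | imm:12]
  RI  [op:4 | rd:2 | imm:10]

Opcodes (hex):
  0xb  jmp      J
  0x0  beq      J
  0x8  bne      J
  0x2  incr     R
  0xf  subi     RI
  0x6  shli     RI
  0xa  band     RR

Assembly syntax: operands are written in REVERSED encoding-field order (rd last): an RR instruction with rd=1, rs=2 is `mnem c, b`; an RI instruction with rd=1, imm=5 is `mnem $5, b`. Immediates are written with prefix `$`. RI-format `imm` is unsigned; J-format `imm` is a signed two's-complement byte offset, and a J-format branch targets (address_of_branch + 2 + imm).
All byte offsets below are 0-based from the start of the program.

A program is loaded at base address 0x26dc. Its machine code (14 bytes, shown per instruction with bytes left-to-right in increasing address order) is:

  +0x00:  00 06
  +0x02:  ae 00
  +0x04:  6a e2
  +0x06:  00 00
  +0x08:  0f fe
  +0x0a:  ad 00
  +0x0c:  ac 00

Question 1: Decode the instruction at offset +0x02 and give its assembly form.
[02] ae 00 → 0xae00
  top 4b → 0xa → band [RR]
  rd@[11:10]=0x3 ⇒ d
  rs@[9:8]=0x2 ⇒ c

band c, d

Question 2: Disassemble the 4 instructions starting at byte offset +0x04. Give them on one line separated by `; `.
shli $738, c; beq $0; beq $-2; band b, d

@+04  big-endian(6a e2) = 0x6ae2
  op=0x6ae2>>12=0x6 ⇒ shli (RI)
  [11:10] rd=2 = c
  [9:0] imm=738 = $738
@+06  big-endian(00 00) = 0x0000
  op=0x0000>>12=0x0 ⇒ beq (J)
  [11:0] imm=0 = $0
@+08  big-endian(0f fe) = 0x0ffe
  op=0x0ffe>>12=0x0 ⇒ beq (J)
  [11:0] imm=4094 (s12→-2) = $-2
@+0a  big-endian(ad 00) = 0xad00
  op=0xad00>>12=0xa ⇒ band (RR)
  [11:10] rd=3 = d
  [9:8] rs=1 = b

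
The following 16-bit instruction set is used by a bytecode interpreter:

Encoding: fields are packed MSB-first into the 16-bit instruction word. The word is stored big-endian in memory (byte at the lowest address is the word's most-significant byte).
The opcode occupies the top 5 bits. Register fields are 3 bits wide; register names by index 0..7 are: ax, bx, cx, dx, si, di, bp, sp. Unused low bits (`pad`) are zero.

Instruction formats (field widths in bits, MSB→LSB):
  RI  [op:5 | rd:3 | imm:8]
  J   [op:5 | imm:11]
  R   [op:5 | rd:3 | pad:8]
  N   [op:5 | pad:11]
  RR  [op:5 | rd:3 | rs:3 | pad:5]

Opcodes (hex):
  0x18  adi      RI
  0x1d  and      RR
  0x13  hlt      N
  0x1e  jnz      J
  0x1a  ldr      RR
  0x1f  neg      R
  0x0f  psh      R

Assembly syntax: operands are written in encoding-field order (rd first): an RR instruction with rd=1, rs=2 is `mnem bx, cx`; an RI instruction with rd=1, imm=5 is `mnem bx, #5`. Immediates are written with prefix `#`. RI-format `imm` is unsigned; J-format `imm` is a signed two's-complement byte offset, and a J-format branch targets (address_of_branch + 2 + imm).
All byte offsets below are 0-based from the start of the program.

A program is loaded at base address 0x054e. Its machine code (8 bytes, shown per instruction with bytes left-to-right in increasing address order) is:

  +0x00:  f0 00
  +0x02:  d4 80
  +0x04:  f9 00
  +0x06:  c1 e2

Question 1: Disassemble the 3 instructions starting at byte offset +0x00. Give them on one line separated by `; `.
+0x00: f0 00 ⇒ word 0xf000 (big)
  top 5b → 0x1e → jnz [J]
  imm: (w>>0)&0x7ff=0x0 → #0
+0x02: d4 80 ⇒ word 0xd480 (big)
  top 5b → 0x1a → ldr [RR]
  rd: (w>>8)&0x7=0x4 → si
  rs: (w>>5)&0x7=0x4 → si
+0x04: f9 00 ⇒ word 0xf900 (big)
  top 5b → 0x1f → neg [R]
  rd: (w>>8)&0x7=0x1 → bx

jnz #0; ldr si, si; neg bx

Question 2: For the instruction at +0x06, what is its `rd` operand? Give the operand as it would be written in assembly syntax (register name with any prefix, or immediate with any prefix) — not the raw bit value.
bx

@+06  big-endian(c1 e2) = 0xc1e2
  top 5b → 0x18 → adi [RI]
  rd: (w>>8)&0x7=0x1 → bx
  imm: (w>>0)&0xff=0xe2 → #226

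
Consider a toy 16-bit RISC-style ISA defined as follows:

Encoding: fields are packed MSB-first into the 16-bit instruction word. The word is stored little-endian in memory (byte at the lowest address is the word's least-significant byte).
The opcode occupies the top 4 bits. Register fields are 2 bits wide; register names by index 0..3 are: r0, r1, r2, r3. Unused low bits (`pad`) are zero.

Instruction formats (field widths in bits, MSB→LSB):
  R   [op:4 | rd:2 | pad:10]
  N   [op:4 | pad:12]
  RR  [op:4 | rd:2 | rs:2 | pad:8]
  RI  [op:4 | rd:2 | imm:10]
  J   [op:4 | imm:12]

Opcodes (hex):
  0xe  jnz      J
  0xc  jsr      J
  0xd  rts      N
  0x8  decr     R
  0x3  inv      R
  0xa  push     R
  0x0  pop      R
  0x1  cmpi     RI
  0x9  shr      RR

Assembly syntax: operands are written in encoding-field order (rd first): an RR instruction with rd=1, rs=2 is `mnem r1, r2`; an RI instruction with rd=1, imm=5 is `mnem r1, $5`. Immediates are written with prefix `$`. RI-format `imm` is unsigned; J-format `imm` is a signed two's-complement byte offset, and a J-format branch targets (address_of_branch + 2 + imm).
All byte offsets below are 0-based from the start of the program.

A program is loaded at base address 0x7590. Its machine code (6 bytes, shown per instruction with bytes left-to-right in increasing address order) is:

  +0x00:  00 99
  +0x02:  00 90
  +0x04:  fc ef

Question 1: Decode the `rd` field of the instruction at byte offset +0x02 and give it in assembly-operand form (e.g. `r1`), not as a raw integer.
@+02  little-endian(00 90) = 0x9000
  opcode bits[15:12]=0x9: shr/RR
  [11:10] rd=0 = r0
  [9:8] rs=0 = r0

r0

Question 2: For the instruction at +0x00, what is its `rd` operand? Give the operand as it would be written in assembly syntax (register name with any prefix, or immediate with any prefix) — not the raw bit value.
r2

[00] 00 99 → 0x9900
  op=0x9900>>12=0x9 ⇒ shr (RR)
  [11:10] rd=2 = r2
  [9:8] rs=1 = r1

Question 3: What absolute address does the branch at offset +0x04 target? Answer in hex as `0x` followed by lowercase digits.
off 0x04: read fc ef as little → 0xeffc
  top 4b → 0xe → jnz [J]
  imm@[11:0]=0xffc (s12→-4) ⇒ $-4
  target = base 0x7590 + off 0x04 + 2 + imm -4 = 0x7592

0x7592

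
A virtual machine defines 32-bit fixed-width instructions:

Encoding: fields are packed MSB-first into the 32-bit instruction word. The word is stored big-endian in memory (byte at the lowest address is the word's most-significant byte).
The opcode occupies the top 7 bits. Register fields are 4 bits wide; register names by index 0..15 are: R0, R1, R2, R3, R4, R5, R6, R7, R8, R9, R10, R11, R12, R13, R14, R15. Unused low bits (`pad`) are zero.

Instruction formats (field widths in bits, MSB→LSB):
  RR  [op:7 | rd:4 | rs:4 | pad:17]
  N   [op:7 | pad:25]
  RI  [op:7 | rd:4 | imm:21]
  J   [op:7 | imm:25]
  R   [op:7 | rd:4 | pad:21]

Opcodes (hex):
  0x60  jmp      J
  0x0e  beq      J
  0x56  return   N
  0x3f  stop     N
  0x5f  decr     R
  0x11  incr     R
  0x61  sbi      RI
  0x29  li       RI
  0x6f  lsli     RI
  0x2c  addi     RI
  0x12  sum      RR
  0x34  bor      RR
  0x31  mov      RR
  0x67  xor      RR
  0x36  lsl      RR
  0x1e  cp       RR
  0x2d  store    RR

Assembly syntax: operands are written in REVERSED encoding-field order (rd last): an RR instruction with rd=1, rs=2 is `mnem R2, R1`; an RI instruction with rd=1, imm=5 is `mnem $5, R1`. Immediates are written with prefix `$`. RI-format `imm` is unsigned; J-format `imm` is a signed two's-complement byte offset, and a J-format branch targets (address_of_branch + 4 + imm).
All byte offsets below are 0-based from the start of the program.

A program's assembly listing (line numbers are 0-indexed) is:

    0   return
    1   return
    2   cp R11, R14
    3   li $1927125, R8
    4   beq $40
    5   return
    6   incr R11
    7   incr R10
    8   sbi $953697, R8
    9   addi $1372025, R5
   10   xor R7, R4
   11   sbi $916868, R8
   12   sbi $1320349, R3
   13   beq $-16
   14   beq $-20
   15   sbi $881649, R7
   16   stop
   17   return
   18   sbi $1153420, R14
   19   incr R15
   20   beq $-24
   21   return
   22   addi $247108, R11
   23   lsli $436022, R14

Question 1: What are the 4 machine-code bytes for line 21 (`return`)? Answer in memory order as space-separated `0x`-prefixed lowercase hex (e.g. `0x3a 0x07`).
0xac 0x00 0x00 0x00

21. return fields op=0x56:7|pad=0:25 → word ac000000h → ac 00 00 00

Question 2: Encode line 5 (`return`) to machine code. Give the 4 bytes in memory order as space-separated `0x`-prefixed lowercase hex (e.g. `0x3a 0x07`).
0xac 0x00 0x00 0x00

L5: return op=0x56:7|pad=0:25 ⇒ 0xac000000 ⇒ big ac 00 00 00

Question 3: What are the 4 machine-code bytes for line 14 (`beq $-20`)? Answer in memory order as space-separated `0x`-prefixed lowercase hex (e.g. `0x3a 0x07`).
0x1d 0xff 0xff 0xec

14. beq fields op=0xe:7|imm=-20:25 → word 1dffffech → 1d ff ff ec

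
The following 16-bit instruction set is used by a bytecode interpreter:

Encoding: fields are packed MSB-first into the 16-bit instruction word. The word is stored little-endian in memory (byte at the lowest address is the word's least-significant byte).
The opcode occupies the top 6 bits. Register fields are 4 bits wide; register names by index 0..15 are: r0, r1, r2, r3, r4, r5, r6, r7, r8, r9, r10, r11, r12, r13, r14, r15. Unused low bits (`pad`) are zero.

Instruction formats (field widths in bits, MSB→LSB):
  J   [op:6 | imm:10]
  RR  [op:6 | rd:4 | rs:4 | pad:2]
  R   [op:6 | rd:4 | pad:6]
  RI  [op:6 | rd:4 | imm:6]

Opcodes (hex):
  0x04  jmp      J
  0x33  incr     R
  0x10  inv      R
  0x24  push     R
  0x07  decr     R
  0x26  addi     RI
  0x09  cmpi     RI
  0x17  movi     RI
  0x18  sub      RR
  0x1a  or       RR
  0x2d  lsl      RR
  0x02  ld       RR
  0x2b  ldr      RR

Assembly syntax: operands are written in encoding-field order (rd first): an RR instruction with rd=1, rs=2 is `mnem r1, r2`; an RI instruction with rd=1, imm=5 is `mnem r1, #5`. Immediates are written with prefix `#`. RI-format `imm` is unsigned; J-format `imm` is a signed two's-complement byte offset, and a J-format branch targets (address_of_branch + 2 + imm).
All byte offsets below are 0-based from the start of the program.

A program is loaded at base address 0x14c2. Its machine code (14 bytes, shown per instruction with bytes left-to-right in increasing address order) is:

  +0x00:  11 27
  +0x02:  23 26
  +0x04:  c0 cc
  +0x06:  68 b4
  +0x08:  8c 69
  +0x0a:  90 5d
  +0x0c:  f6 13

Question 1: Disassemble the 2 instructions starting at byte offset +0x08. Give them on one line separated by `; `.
or r6, r3; movi r6, #16

@+08  little-endian(8c 69) = 0x698c
  op=0x698c>>10=0x1a ⇒ or (RR)
  rd: (w>>6)&0xf=0x6 → r6
  rs: (w>>2)&0xf=0x3 → r3
@+0a  little-endian(90 5d) = 0x5d90
  op=0x5d90>>10=0x17 ⇒ movi (RI)
  rd: (w>>6)&0xf=0x6 → r6
  imm: (w>>0)&0x3f=0x10 → #16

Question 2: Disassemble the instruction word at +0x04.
incr r3

+0x04: c0 cc ⇒ word 0xccc0 (little)
  op=0xccc0>>10=0x33 ⇒ incr (R)
  rd: (w>>6)&0xf=0x3 → r3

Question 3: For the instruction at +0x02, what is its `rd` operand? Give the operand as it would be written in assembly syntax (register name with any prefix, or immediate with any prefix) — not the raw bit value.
+0x02: 23 26 ⇒ word 0x2623 (little)
  op=0x2623>>10=0x9 ⇒ cmpi (RI)
  [9:6] rd=8 = r8
  [5:0] imm=35 = #35

r8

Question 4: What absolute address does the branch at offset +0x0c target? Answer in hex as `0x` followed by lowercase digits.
off 0x0c: read f6 13 as little → 0x13f6
  opcode bits[15:10]=0x4: jmp/J
  imm: (w>>0)&0x3ff=0x3f6 (s10→-10) → #-10
  target = base 0x14c2 + off 0x0c + 2 + imm -10 = 0x14c6

0x14c6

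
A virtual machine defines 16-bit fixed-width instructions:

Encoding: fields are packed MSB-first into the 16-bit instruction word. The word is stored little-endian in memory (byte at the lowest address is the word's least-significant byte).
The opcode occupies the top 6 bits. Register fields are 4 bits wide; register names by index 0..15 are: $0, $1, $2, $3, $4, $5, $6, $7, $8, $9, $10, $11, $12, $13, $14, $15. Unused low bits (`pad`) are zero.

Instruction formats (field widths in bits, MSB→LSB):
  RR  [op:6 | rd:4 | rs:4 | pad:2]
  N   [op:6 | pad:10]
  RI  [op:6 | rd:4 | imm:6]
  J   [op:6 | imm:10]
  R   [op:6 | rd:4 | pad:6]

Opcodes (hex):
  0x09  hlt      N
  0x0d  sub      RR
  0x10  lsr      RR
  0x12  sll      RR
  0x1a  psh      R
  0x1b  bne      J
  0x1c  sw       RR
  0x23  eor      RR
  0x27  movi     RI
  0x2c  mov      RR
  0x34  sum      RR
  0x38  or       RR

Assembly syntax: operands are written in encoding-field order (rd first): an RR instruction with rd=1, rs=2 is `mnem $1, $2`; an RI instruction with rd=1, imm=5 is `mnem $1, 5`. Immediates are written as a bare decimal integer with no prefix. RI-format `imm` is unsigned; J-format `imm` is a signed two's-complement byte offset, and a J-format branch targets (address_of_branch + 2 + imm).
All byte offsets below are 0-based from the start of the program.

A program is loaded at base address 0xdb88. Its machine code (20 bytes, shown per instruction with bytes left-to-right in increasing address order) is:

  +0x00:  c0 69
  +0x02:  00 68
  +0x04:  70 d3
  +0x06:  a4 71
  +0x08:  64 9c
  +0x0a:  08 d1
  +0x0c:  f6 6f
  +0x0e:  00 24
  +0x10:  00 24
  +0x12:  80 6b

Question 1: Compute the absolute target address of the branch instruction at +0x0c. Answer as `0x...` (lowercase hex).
+0x0c: f6 6f ⇒ word 0x6ff6 (little)
  opcode bits[15:10]=0x1b: bne/J
  [9:0] imm=1014 (s10→-10) = -10
  target = base 0xdb88 + off 0x0c + 2 + imm -10 = 0xdb8c

0xdb8c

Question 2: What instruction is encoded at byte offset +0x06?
sw $6, $9

off 0x06: read a4 71 as little → 0x71a4
  top 6b → 0x1c → sw [RR]
  rd: (w>>6)&0xf=0x6 → $6
  rs: (w>>2)&0xf=0x9 → $9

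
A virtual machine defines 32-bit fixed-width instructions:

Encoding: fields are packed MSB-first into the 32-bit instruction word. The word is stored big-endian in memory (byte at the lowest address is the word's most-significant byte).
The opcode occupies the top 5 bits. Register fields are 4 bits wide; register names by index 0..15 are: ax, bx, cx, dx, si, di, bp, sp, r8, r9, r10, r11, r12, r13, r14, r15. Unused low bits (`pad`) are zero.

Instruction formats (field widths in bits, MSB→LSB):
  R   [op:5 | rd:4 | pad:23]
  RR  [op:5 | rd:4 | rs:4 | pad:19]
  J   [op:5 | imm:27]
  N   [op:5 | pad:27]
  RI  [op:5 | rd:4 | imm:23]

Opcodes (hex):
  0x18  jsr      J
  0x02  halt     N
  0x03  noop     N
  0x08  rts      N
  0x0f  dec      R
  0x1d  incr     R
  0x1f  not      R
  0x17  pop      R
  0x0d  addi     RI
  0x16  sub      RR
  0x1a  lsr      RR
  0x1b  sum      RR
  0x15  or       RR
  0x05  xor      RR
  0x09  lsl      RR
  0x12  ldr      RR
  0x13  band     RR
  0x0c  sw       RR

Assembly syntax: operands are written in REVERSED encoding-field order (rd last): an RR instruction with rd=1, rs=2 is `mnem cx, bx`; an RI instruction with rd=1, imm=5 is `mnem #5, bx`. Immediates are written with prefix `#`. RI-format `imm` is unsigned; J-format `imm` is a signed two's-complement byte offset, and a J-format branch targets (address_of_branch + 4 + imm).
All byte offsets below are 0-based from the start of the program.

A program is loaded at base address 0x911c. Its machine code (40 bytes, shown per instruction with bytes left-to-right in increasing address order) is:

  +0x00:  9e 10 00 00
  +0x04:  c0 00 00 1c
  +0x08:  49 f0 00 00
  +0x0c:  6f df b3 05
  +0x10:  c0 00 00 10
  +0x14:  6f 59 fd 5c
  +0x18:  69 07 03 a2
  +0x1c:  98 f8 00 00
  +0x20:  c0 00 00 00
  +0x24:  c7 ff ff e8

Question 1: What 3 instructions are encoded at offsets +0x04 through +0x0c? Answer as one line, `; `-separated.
@+04  big-endian(c0 00 00 1c) = 0xc000001c
  top 5b → 0x18 → jsr [J]
  [26:0] imm=28 = #28
@+08  big-endian(49 f0 00 00) = 0x49f00000
  top 5b → 0x9 → lsl [RR]
  [26:23] rd=3 = dx
  [22:19] rs=14 = r14
@+0c  big-endian(6f df b3 05) = 0x6fdfb305
  top 5b → 0xd → addi [RI]
  [26:23] rd=15 = r15
  [22:0] imm=6271749 = #6271749

jsr #28; lsl r14, dx; addi #6271749, r15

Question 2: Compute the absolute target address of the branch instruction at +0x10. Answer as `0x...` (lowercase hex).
0x9140

[10] c0 00 00 10 → 0xc0000010
  top 5b → 0x18 → jsr [J]
  [26:0] imm=16 = #16
  target = base 0x911c + off 0x10 + 4 + imm 16 = 0x9140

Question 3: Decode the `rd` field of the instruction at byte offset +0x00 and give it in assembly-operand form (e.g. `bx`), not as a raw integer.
@+00  big-endian(9e 10 00 00) = 0x9e100000
  op=0x9e100000>>27=0x13 ⇒ band (RR)
  [26:23] rd=12 = r12
  [22:19] rs=2 = cx

r12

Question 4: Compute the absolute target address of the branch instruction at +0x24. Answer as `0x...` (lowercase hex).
@+24  big-endian(c7 ff ff e8) = 0xc7ffffe8
  opcode bits[31:27]=0x18: jsr/J
  imm@[26:0]=0x7ffffe8 (s27→-24) ⇒ #-24
  target = base 0x911c + off 0x24 + 4 + imm -24 = 0x912c

0x912c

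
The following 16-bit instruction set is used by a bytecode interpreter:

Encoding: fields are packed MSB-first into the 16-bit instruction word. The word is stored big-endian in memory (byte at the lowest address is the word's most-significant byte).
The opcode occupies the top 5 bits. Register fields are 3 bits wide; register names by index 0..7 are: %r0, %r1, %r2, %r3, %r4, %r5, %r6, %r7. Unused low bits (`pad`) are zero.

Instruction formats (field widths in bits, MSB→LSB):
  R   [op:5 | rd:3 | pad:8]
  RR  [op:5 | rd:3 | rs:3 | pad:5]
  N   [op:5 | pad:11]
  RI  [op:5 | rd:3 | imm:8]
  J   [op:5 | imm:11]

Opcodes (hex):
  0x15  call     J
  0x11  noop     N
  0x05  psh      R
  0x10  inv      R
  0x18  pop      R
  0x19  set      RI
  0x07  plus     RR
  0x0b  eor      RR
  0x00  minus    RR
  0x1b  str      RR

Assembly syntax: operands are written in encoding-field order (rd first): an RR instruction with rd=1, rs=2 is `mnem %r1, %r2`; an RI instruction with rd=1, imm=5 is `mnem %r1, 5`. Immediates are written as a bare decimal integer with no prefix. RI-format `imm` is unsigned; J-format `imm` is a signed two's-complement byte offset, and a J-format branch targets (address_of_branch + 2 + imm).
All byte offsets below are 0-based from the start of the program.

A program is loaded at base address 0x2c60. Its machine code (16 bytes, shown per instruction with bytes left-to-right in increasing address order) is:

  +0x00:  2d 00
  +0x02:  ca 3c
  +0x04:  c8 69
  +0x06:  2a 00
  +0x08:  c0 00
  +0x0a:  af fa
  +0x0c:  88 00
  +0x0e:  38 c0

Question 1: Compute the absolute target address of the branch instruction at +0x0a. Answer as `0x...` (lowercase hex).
0x2c66

+0x0a: af fa ⇒ word 0xaffa (big)
  opcode bits[15:11]=0x15: call/J
  imm: (w>>0)&0x7ff=0x7fa (s11→-6) → -6
  target = base 0x2c60 + off 0x0a + 2 + imm -6 = 0x2c66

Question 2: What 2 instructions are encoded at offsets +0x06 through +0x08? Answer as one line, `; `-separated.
psh %r2; pop %r0

@+06  big-endian(2a 00) = 0x2a00
  opcode bits[15:11]=0x5: psh/R
  rd: (w>>8)&0x7=0x2 → %r2
@+08  big-endian(c0 00) = 0xc000
  opcode bits[15:11]=0x18: pop/R
  rd: (w>>8)&0x7=0x0 → %r0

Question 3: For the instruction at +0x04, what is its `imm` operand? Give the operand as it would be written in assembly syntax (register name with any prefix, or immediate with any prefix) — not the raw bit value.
105

@+04  big-endian(c8 69) = 0xc869
  op=0xc869>>11=0x19 ⇒ set (RI)
  rd: (w>>8)&0x7=0x0 → %r0
  imm: (w>>0)&0xff=0x69 → 105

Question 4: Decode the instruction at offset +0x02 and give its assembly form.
set %r2, 60

[02] ca 3c → 0xca3c
  opcode bits[15:11]=0x19: set/RI
  [10:8] rd=2 = %r2
  [7:0] imm=60 = 60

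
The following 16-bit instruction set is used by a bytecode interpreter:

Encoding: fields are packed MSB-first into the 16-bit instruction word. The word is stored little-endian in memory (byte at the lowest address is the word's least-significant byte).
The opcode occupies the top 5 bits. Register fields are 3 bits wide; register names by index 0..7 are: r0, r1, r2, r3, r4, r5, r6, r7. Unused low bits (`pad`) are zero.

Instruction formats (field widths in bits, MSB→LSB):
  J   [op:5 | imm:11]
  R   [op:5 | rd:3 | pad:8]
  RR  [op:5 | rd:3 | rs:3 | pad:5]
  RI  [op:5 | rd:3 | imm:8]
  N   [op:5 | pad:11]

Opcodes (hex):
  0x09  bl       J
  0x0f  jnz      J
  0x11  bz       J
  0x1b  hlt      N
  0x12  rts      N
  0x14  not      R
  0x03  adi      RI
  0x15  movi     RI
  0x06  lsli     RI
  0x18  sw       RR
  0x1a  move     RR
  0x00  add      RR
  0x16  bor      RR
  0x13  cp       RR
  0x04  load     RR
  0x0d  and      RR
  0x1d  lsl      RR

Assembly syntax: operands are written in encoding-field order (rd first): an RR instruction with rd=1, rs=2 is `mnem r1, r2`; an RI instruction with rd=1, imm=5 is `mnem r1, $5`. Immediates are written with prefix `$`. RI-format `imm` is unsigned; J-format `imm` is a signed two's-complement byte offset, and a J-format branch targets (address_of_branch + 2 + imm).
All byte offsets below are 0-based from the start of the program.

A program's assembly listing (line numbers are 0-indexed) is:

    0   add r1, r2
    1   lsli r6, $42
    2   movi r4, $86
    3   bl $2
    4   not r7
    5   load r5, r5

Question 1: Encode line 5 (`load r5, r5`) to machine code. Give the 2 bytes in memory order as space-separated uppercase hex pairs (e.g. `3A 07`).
A0 25

5. load fields op=0x4:5|rd=5:3|rs=5:3|pad=0:5 → word 25a0h → a0 25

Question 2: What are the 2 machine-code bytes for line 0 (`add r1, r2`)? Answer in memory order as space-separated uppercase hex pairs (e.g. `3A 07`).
L0: add op=0x0:5|rd=1:3|rs=2:3|pad=0:5 ⇒ 0x0140 ⇒ little 40 01

40 01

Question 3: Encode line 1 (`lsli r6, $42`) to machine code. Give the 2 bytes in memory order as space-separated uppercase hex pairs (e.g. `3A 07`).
2A 36

L1: lsli op=0x6:5|rd=6:3|imm=42:8 ⇒ 0x362a ⇒ little 2a 36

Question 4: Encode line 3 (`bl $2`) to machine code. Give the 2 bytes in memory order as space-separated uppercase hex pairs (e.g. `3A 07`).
02 48

L3: bl op=0x9:5|imm=2:11 ⇒ 0x4802 ⇒ little 02 48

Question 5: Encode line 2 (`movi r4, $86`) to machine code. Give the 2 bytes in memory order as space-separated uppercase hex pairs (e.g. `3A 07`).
56 AC

L2: movi op=0x15:5|rd=4:3|imm=86:8 ⇒ 0xac56 ⇒ little 56 ac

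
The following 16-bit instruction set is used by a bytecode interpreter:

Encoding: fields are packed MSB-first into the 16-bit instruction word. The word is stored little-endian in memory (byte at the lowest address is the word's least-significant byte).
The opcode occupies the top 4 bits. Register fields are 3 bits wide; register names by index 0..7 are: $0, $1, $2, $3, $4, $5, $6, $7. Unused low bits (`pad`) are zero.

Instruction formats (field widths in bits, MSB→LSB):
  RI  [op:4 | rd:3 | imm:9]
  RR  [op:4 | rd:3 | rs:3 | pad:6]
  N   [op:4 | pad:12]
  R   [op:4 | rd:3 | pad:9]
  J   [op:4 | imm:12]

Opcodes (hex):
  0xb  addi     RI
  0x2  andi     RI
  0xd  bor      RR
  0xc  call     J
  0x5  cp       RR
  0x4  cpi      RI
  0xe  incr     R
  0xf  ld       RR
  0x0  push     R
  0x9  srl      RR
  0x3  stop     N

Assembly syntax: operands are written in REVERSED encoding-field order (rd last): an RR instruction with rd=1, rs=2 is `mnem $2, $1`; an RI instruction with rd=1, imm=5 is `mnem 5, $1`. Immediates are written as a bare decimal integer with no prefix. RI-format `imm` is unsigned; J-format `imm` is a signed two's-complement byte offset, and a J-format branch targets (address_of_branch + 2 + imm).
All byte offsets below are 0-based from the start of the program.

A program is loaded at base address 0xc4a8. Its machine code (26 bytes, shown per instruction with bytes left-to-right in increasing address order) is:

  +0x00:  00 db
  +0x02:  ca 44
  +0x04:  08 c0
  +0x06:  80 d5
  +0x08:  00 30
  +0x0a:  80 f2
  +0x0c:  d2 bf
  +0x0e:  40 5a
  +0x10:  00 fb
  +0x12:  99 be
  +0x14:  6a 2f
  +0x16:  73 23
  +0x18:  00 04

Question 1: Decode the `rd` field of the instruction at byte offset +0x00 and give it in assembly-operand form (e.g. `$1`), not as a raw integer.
@+00  little-endian(00 db) = 0xdb00
  top 4b → 0xd → bor [RR]
  [11:9] rd=5 = $5
  [8:6] rs=4 = $4

$5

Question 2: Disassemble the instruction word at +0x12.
addi 153, $7

+0x12: 99 be ⇒ word 0xbe99 (little)
  op=0xbe99>>12=0xb ⇒ addi (RI)
  [11:9] rd=7 = $7
  [8:0] imm=153 = 153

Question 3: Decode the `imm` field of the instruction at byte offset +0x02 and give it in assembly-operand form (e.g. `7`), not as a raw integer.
off 0x02: read ca 44 as little → 0x44ca
  opcode bits[15:12]=0x4: cpi/RI
  [11:9] rd=2 = $2
  [8:0] imm=202 = 202

202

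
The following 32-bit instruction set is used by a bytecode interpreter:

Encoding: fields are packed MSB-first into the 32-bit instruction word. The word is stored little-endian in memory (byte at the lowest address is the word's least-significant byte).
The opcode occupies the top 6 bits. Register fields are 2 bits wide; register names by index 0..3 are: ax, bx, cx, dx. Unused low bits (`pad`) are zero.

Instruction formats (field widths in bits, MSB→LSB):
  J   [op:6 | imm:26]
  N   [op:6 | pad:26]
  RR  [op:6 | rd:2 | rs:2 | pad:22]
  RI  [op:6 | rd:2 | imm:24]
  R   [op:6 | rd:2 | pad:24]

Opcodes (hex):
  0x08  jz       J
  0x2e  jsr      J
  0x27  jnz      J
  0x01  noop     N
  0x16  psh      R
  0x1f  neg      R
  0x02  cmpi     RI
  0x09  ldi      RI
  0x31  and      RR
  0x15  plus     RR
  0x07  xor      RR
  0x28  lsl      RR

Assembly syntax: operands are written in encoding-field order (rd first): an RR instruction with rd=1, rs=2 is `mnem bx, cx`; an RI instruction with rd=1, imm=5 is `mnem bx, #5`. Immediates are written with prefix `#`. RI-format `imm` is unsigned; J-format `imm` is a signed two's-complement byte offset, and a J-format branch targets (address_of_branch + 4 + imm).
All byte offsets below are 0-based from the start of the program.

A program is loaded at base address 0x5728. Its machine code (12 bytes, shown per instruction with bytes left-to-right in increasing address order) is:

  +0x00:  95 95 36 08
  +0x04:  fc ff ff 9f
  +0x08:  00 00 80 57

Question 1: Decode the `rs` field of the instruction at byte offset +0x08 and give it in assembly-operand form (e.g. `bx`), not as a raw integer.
cx

@+08  little-endian(00 00 80 57) = 0x57800000
  op=0x57800000>>26=0x15 ⇒ plus (RR)
  [25:24] rd=3 = dx
  [23:22] rs=2 = cx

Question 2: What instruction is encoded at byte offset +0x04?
jnz #-4

[04] fc ff ff 9f → 0x9ffffffc
  op=0x9ffffffc>>26=0x27 ⇒ jnz (J)
  imm@[25:0]=0x3fffffc (s26→-4) ⇒ #-4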